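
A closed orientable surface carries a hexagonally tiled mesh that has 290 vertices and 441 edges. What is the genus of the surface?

3

Every face is a hexagon and each edge borders two faces, so 6F = 2·441, giving F = 147.
χ = V − E + F = 290 − 441 + 147 = -4.
For a closed orientable surface χ = 2 − 2g, so g = (2 − (-4))/2 = 3.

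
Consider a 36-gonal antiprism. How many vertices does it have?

An antiprism on an n-gon has two n-gon caps and 2n triangles: V = 2·36 = 72, E = 4·36 = 144, F = 2·36 + 2 = 74.

72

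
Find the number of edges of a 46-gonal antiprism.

184

An antiprism on an n-gon has two n-gon caps and 2n triangles: V = 2·46 = 92, E = 4·46 = 184, F = 2·46 + 2 = 94.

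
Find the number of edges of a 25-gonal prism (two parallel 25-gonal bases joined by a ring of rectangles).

A prism on an n-gon has two n-gon bases and n rectangular sides: V = 2·25 = 50, E = 3·25 = 75, F = 25 + 2 = 27.

75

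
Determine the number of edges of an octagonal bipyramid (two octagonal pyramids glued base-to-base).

24

A bipyramid over an n-gon has 2n triangular faces and n + 2 vertices: V = 8 + 2 = 10, E = 3·8 = 24, F = 2·8 = 16.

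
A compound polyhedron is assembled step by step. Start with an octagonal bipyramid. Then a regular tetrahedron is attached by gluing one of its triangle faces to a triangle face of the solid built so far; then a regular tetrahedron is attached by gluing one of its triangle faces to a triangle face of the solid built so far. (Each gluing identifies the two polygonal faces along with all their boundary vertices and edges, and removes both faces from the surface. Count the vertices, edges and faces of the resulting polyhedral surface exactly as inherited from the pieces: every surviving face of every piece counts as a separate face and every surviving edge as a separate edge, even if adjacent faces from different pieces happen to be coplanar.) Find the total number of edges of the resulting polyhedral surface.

30

An octagonal bipyramid: V=10, E=24, F=16.
Attach a regular tetrahedron (V=4, E=6, F=4) along a 3-gon: merge 3 vertices and 3 edges, delete both glued faces → V=11, E=27, F=18.
Attach a regular tetrahedron (V=4, E=6, F=4) along a 3-gon: merge 3 vertices and 3 edges, delete both glued faces → V=12, E=30, F=20.
Check: V − E + F = 12 − 30 + 20 = 2.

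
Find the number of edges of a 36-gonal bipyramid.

108

A bipyramid over an n-gon has 2n triangular faces and n + 2 vertices: V = 36 + 2 = 38, E = 3·36 = 108, F = 2·36 = 72.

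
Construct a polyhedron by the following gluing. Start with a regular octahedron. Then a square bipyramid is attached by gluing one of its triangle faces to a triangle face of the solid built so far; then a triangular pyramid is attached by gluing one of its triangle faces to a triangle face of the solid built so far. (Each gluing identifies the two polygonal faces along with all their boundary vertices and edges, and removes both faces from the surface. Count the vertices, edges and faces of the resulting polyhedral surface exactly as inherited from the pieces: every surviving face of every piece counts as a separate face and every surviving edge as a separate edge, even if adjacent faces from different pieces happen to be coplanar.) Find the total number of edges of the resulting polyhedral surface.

24

A regular octahedron: V=6, E=12, F=8.
Attach a square bipyramid (V=6, E=12, F=8) along a 3-gon: merge 3 vertices and 3 edges, delete both glued faces → V=9, E=21, F=14.
Attach a triangular pyramid (V=4, E=6, F=4) along a 3-gon: merge 3 vertices and 3 edges, delete both glued faces → V=10, E=24, F=16.
Check: V − E + F = 10 − 24 + 16 = 2.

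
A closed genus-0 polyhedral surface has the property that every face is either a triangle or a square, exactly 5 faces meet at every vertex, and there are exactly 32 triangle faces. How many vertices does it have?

Let x be the number of squares; then F = 32 + x.
Edge–face incidences: 2E = 3·32 + 4·x = 96 + 4x.
Every vertex has degree 5, so 5V = 2E.
Euler: V − E + F = 2 ⇒ (2E)/5 − E + (32 + x) = 2.
Multiply by 10: 2·(2E) − 5·(2E) + 10·(32 + x) = 20, i.e. 320 + 10x − 3·(96 + 4x) = 20.
Collecting terms: −2x + 32 = 20, so −2x = −12, so x = 6.
Then 2E = 96 + 4·6 = 120, so E = 60, V = 2E/5 = 24, F = 32 + 6 = 38.

24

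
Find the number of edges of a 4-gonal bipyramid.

12

A bipyramid over an n-gon has 2n triangular faces and n + 2 vertices: V = 4 + 2 = 6, E = 3·4 = 12, F = 2·4 = 8.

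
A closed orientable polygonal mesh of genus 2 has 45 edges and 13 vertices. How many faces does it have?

For a closed orientable surface of genus 2, χ = 2 − 2·2 = -2.
F = -2 − V + E = -2 − 13 + 45 = 30.

30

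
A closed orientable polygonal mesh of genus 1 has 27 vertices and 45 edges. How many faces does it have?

For a closed orientable surface of genus 1, χ = 2 − 2·1 = 0.
F = 0 − V + E = 0 − 27 + 45 = 18.

18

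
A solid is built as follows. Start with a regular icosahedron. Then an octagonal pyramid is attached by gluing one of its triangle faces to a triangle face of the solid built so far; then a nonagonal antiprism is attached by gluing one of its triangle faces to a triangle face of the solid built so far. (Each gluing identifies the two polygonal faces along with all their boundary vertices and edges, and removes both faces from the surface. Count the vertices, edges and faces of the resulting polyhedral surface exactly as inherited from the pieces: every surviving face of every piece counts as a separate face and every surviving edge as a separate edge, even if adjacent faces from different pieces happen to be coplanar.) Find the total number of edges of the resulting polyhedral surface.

A regular icosahedron: V=12, E=30, F=20.
Attach an octagonal pyramid (V=9, E=16, F=9) along a 3-gon: merge 3 vertices and 3 edges, delete both glued faces → V=18, E=43, F=27.
Attach a nonagonal antiprism (V=18, E=36, F=20) along a 3-gon: merge 3 vertices and 3 edges, delete both glued faces → V=33, E=76, F=45.
Check: V − E + F = 33 − 76 + 45 = 2.

76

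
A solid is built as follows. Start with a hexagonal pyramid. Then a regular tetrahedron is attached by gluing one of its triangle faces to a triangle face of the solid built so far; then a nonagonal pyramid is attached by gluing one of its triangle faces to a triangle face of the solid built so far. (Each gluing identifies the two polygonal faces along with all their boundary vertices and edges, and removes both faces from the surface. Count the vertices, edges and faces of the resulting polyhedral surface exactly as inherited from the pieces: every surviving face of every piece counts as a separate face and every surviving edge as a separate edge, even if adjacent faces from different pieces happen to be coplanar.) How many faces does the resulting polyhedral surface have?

A hexagonal pyramid: V=7, E=12, F=7.
Attach a regular tetrahedron (V=4, E=6, F=4) along a 3-gon: merge 3 vertices and 3 edges, delete both glued faces → V=8, E=15, F=9.
Attach a nonagonal pyramid (V=10, E=18, F=10) along a 3-gon: merge 3 vertices and 3 edges, delete both glued faces → V=15, E=30, F=17.
Check: V − E + F = 15 − 30 + 17 = 2.

17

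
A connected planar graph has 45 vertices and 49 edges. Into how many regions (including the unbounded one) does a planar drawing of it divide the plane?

6

Euler's formula for a connected plane graph: V − E + F = 2, so F = 2 − 45 + 49 = 6.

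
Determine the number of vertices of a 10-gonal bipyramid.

A bipyramid over an n-gon has 2n triangular faces and n + 2 vertices: V = 10 + 2 = 12, E = 3·10 = 30, F = 2·10 = 20.

12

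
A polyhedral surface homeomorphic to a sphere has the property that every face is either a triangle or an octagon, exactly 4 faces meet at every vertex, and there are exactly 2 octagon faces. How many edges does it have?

32

Let x be the number of triangles; then F = 2 + x.
Edge–face incidences: 2E = 8·2 + 3·x = 16 + 3x.
Every vertex has degree 4, so 4V = 2E.
Euler: V − E + F = 2 ⇒ (2E)/4 − E + (2 + x) = 2.
Multiply by 8: 2·(2E) − 4·(2E) + 8·(2 + x) = 16, i.e. 16 + 8x − 2·(16 + 3x) = 16.
Collecting terms: 2x − 16 = 16, so 2x = 32, so x = 16.
Then 2E = 16 + 3·16 = 64, so E = 32, V = 2E/4 = 16, F = 2 + 16 = 18.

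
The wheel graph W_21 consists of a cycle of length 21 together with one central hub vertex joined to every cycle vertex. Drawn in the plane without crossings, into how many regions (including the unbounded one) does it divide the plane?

22

W_21 has V = 21 + 1 = 22 vertices and E = 2·21 = 42 edges.
By Euler's formula F = 2 − V + E = 2 − 22 + 42 = 22.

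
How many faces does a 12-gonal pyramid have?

13

A pyramid on an n-gon base has one n-gon and n triangles: V = 12 + 1 = 13, E = 2·12 = 24, F = 12 + 1 = 13.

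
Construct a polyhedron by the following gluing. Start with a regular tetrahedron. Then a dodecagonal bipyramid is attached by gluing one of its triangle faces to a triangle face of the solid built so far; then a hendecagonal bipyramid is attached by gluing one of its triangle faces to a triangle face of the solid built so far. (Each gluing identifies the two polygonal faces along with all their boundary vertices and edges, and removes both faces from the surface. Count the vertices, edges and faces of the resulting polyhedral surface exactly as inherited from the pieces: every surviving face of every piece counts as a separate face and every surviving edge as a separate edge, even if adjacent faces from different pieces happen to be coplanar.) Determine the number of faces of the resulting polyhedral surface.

46

A regular tetrahedron: V=4, E=6, F=4.
Attach a dodecagonal bipyramid (V=14, E=36, F=24) along a 3-gon: merge 3 vertices and 3 edges, delete both glued faces → V=15, E=39, F=26.
Attach a hendecagonal bipyramid (V=13, E=33, F=22) along a 3-gon: merge 3 vertices and 3 edges, delete both glued faces → V=25, E=69, F=46.
Check: V − E + F = 25 − 69 + 46 = 2.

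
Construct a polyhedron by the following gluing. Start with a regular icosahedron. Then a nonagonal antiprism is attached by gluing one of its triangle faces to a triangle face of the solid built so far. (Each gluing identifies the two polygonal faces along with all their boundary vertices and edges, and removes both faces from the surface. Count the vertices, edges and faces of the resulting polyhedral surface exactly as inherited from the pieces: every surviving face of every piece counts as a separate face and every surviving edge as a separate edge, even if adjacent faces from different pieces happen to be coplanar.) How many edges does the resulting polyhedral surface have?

63

A regular icosahedron: V=12, E=30, F=20.
Attach a nonagonal antiprism (V=18, E=36, F=20) along a 3-gon: merge 3 vertices and 3 edges, delete both glued faces → V=27, E=63, F=38.
Check: V − E + F = 27 − 63 + 38 = 2.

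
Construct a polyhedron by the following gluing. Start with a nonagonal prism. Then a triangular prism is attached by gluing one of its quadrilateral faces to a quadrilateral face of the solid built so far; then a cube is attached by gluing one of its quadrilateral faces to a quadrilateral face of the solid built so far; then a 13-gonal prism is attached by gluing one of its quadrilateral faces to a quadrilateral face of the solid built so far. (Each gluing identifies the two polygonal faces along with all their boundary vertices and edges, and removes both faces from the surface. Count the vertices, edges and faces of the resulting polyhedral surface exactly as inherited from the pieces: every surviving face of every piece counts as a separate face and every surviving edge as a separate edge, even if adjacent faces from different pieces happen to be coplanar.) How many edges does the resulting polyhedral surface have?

A nonagonal prism: V=18, E=27, F=11.
Attach a triangular prism (V=6, E=9, F=5) along a 4-gon: merge 4 vertices and 4 edges, delete both glued faces → V=20, E=32, F=14.
Attach a cube (V=8, E=12, F=6) along a 4-gon: merge 4 vertices and 4 edges, delete both glued faces → V=24, E=40, F=18.
Attach a 13-gonal prism (V=26, E=39, F=15) along a 4-gon: merge 4 vertices and 4 edges, delete both glued faces → V=46, E=75, F=31.
Check: V − E + F = 46 − 75 + 31 = 2.

75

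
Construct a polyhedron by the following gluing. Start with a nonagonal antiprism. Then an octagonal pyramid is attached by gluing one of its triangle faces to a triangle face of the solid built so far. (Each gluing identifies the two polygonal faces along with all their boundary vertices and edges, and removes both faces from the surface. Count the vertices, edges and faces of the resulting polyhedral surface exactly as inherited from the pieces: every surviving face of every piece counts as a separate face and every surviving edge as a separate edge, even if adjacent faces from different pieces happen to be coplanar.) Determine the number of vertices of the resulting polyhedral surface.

A nonagonal antiprism: V=18, E=36, F=20.
Attach an octagonal pyramid (V=9, E=16, F=9) along a 3-gon: merge 3 vertices and 3 edges, delete both glued faces → V=24, E=49, F=27.
Check: V − E + F = 24 − 49 + 27 = 2.

24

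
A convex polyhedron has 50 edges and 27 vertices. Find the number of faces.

Here V − E + F = 2.
F = 2 − V + E = 2 − 27 + 50 = 25.

25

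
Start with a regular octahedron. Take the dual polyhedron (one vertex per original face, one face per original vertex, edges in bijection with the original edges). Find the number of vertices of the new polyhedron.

8

The base solid has V = 6, E = 12, F = 8.
The dual swaps V and F and preserves E: V′ = F = 8, E′ = E = 12, F′ = V = 6.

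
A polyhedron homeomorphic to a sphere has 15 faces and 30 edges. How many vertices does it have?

Here V − E + F = 2.
V = 2 + E − F = 2 + 30 − 15 = 17.

17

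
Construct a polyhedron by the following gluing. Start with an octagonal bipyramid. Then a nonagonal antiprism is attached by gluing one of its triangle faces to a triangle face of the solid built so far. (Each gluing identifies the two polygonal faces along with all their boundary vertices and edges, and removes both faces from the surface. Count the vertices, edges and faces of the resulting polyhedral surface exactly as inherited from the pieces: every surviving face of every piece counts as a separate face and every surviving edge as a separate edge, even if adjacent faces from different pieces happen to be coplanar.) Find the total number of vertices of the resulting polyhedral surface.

25

An octagonal bipyramid: V=10, E=24, F=16.
Attach a nonagonal antiprism (V=18, E=36, F=20) along a 3-gon: merge 3 vertices and 3 edges, delete both glued faces → V=25, E=57, F=34.
Check: V − E + F = 25 − 57 + 34 = 2.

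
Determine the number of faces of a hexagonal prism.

A prism on an n-gon has two n-gon bases and n rectangular sides: V = 2·6 = 12, E = 3·6 = 18, F = 6 + 2 = 8.

8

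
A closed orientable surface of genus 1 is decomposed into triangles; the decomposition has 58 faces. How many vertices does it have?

χ = 2 − 2·1 = 0, and every face is a triangle so 3F = 2E.
E = 3·58/2 = 87. Then V = 0 + E − F = 0 + 87 − 58 = 29.

29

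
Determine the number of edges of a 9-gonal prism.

27

A prism on an n-gon has two n-gon bases and n rectangular sides: V = 2·9 = 18, E = 3·9 = 27, F = 9 + 2 = 11.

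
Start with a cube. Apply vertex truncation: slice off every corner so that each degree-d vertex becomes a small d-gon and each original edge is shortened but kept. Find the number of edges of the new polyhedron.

The base solid has V = 8, E = 12, F = 6.
Truncation replaces each original edge-end by a new vertex, so V′ = 2E = 24.
Each original edge survives, and each old vertex of degree d contributes d new edges; summing degrees gives Σd = 2E, so E′ = E + 2E = 3E = 36.
Each original face survives and each original vertex becomes one new face: F′ = F + V = 14.

36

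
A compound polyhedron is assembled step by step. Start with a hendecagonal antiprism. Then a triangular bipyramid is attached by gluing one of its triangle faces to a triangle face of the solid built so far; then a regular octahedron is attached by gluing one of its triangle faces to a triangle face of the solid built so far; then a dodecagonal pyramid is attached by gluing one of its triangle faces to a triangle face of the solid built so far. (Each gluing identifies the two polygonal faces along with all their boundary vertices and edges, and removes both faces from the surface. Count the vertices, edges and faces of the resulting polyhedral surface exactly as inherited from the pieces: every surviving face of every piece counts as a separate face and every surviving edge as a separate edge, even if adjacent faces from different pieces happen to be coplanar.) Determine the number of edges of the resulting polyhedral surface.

A hendecagonal antiprism: V=22, E=44, F=24.
Attach a triangular bipyramid (V=5, E=9, F=6) along a 3-gon: merge 3 vertices and 3 edges, delete both glued faces → V=24, E=50, F=28.
Attach a regular octahedron (V=6, E=12, F=8) along a 3-gon: merge 3 vertices and 3 edges, delete both glued faces → V=27, E=59, F=34.
Attach a dodecagonal pyramid (V=13, E=24, F=13) along a 3-gon: merge 3 vertices and 3 edges, delete both glued faces → V=37, E=80, F=45.
Check: V − E + F = 37 − 80 + 45 = 2.

80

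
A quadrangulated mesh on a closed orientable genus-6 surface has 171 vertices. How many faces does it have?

181

χ = 2 − 2·6 = -10, and every face is a square so 4F = 2E.
V − E + F = -10 with E = 4F/2 gives 171 − (4/2 − 1)·F = -10, so F = 181 and E = 362.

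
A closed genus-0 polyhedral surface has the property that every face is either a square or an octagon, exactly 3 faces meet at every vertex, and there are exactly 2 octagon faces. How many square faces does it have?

Let x be the number of squares; then F = 2 + x.
Edge–face incidences: 2E = 8·2 + 4·x = 16 + 4x.
Every vertex has degree 3, so 3V = 2E.
Euler: V − E + F = 2 ⇒ (2E)/3 − E + (2 + x) = 2.
Multiply by 6: 2·(2E) − 3·(2E) + 6·(2 + x) = 12, i.e. 12 + 6x − (16 + 4x) = 12.
Collecting terms: 2x − 4 = 12, so 2x = 16, so x = 8.
Then 2E = 16 + 4·8 = 48, so E = 24, V = 2E/3 = 16, F = 2 + 8 = 10.

8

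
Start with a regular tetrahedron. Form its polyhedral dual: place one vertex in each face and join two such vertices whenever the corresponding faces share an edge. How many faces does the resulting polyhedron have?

The base solid has V = 4, E = 6, F = 4.
The dual swaps V and F and preserves E: V′ = F = 4, E′ = E = 6, F′ = V = 4.

4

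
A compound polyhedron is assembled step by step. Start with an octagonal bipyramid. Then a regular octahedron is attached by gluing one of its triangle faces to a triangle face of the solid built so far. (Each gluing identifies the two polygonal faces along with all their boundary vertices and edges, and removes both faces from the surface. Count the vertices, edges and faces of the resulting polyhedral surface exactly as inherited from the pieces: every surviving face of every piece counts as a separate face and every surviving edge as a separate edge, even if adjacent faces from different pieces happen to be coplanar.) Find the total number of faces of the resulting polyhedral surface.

An octagonal bipyramid: V=10, E=24, F=16.
Attach a regular octahedron (V=6, E=12, F=8) along a 3-gon: merge 3 vertices and 3 edges, delete both glued faces → V=13, E=33, F=22.
Check: V − E + F = 13 − 33 + 22 = 2.

22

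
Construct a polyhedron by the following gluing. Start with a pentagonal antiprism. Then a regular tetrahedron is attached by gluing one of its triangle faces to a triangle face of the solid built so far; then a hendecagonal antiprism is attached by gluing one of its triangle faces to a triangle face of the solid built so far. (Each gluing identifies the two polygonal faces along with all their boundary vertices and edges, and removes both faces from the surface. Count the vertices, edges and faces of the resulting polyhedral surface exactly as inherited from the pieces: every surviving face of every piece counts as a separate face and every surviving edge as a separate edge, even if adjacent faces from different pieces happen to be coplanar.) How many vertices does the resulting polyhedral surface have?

30

A pentagonal antiprism: V=10, E=20, F=12.
Attach a regular tetrahedron (V=4, E=6, F=4) along a 3-gon: merge 3 vertices and 3 edges, delete both glued faces → V=11, E=23, F=14.
Attach a hendecagonal antiprism (V=22, E=44, F=24) along a 3-gon: merge 3 vertices and 3 edges, delete both glued faces → V=30, E=64, F=36.
Check: V − E + F = 30 − 64 + 36 = 2.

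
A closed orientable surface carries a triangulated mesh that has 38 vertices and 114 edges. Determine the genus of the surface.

Every face is a triangle and each edge borders two faces, so 3F = 2·114, giving F = 76.
χ = V − E + F = 38 − 114 + 76 = 0.
For a closed orientable surface χ = 2 − 2g, so g = (2 − (0))/2 = 1.

1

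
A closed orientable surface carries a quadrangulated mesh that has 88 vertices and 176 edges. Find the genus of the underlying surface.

Every face is a square and each edge borders two faces, so 4F = 2·176, giving F = 88.
χ = V − E + F = 88 − 176 + 88 = 0.
For a closed orientable surface χ = 2 − 2g, so g = (2 − (0))/2 = 1.

1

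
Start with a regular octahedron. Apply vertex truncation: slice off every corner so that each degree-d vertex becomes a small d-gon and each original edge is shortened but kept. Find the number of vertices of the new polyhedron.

24

The base solid has V = 6, E = 12, F = 8.
Truncation replaces each original edge-end by a new vertex, so V′ = 2E = 24.
Each original edge survives, and each old vertex of degree d contributes d new edges; summing degrees gives Σd = 2E, so E′ = E + 2E = 3E = 36.
Each original face survives and each original vertex becomes one new face: F′ = F + V = 14.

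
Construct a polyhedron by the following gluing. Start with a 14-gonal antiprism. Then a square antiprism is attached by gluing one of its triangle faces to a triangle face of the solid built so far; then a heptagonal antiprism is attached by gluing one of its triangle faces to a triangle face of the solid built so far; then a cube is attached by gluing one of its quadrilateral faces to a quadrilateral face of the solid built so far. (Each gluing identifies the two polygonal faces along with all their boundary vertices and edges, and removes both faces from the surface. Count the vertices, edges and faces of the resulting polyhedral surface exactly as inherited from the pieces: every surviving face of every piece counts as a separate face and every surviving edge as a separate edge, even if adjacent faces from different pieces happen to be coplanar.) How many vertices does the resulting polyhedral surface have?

48

A 14-gonal antiprism: V=28, E=56, F=30.
Attach a square antiprism (V=8, E=16, F=10) along a 3-gon: merge 3 vertices and 3 edges, delete both glued faces → V=33, E=69, F=38.
Attach a heptagonal antiprism (V=14, E=28, F=16) along a 3-gon: merge 3 vertices and 3 edges, delete both glued faces → V=44, E=94, F=52.
Attach a cube (V=8, E=12, F=6) along a 4-gon: merge 4 vertices and 4 edges, delete both glued faces → V=48, E=102, F=56.
Check: V − E + F = 48 − 102 + 56 = 2.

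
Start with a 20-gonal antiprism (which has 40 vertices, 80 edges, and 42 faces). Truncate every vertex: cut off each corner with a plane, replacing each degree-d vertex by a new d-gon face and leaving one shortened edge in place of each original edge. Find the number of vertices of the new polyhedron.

Truncation replaces each original edge-end by a new vertex, so V′ = 2E = 160.
Each original edge survives, and each old vertex of degree d contributes d new edges; summing degrees gives Σd = 2E, so E′ = E + 2E = 3E = 240.
Each original face survives and each original vertex becomes one new face: F′ = F + V = 82.

160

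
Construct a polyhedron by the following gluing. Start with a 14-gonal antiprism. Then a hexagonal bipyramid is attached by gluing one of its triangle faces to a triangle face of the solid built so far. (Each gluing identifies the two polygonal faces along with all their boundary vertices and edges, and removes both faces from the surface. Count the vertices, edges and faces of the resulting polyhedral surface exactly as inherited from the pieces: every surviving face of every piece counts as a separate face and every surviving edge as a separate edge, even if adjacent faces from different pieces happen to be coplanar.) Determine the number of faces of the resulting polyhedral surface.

A 14-gonal antiprism: V=28, E=56, F=30.
Attach a hexagonal bipyramid (V=8, E=18, F=12) along a 3-gon: merge 3 vertices and 3 edges, delete both glued faces → V=33, E=71, F=40.
Check: V − E + F = 33 − 71 + 40 = 2.

40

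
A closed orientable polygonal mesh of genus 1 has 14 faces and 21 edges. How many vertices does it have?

7

For a closed orientable surface of genus 1, χ = 2 − 2·1 = 0.
V = 0 + E − F = 0 + 21 − 14 = 7.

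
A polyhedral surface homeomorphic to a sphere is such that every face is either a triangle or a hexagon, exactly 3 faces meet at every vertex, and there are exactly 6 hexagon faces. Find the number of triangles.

4

Let x be the number of triangles; then F = 6 + x.
Edge–face incidences: 2E = 6·6 + 3·x = 36 + 3x.
Every vertex has degree 3, so 3V = 2E.
Euler: V − E + F = 2 ⇒ (2E)/3 − E + (6 + x) = 2.
Multiply by 6: 2·(2E) − 3·(2E) + 6·(6 + x) = 12, i.e. 36 + 6x − (36 + 3x) = 12.
Collecting terms: 3x = 12, so x = 4.
Then 2E = 36 + 3·4 = 48, so E = 24, V = 2E/3 = 16, F = 6 + 4 = 10.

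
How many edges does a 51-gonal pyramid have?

102

A pyramid on an n-gon base has one n-gon and n triangles: V = 51 + 1 = 52, E = 2·51 = 102, F = 51 + 1 = 52.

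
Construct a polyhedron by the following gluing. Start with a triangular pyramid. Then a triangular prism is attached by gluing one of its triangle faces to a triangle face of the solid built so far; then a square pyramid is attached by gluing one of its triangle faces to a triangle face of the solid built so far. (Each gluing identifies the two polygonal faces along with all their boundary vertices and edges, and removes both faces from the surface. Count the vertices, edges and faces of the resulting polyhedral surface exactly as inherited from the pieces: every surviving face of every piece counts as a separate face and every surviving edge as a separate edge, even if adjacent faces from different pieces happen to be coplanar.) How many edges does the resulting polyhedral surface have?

17

A triangular pyramid: V=4, E=6, F=4.
Attach a triangular prism (V=6, E=9, F=5) along a 3-gon: merge 3 vertices and 3 edges, delete both glued faces → V=7, E=12, F=7.
Attach a square pyramid (V=5, E=8, F=5) along a 3-gon: merge 3 vertices and 3 edges, delete both glued faces → V=9, E=17, F=10.
Check: V − E + F = 9 − 17 + 10 = 2.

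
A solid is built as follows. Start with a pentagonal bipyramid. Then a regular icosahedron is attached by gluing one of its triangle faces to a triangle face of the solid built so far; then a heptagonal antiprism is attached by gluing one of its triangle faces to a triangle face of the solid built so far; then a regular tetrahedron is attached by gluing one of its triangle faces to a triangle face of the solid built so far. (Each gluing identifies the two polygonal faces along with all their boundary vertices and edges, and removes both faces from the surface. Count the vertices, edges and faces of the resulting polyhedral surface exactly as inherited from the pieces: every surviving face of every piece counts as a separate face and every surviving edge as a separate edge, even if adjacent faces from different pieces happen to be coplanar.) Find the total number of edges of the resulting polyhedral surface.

70

A pentagonal bipyramid: V=7, E=15, F=10.
Attach a regular icosahedron (V=12, E=30, F=20) along a 3-gon: merge 3 vertices and 3 edges, delete both glued faces → V=16, E=42, F=28.
Attach a heptagonal antiprism (V=14, E=28, F=16) along a 3-gon: merge 3 vertices and 3 edges, delete both glued faces → V=27, E=67, F=42.
Attach a regular tetrahedron (V=4, E=6, F=4) along a 3-gon: merge 3 vertices and 3 edges, delete both glued faces → V=28, E=70, F=44.
Check: V − E + F = 28 − 70 + 44 = 2.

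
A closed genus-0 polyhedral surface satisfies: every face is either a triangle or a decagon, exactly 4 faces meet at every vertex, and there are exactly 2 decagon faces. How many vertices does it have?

20

Let x be the number of triangles; then F = 2 + x.
Edge–face incidences: 2E = 10·2 + 3·x = 20 + 3x.
Every vertex has degree 4, so 4V = 2E.
Euler: V − E + F = 2 ⇒ (2E)/4 − E + (2 + x) = 2.
Multiply by 8: 2·(2E) − 4·(2E) + 8·(2 + x) = 16, i.e. 16 + 8x − 2·(20 + 3x) = 16.
Collecting terms: 2x − 24 = 16, so 2x = 40, so x = 20.
Then 2E = 20 + 3·20 = 80, so E = 40, V = 2E/4 = 20, F = 2 + 20 = 22.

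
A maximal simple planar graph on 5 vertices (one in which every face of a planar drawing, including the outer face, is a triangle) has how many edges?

9

In a plane triangulation 3F = 2E and V − E + F = 2, so E = 3V − 6 = 3·5 − 6 = 9.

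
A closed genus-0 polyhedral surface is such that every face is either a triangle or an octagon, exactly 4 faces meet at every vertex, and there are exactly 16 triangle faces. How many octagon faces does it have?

Let x be the number of octagons; then F = 16 + x.
Edge–face incidences: 2E = 3·16 + 8·x = 48 + 8x.
Every vertex has degree 4, so 4V = 2E.
Euler: V − E + F = 2 ⇒ (2E)/4 − E + (16 + x) = 2.
Multiply by 8: 2·(2E) − 4·(2E) + 8·(16 + x) = 16, i.e. 128 + 8x − 2·(48 + 8x) = 16.
Collecting terms: −8x + 32 = 16, so −8x = −16, so x = 2.
Then 2E = 48 + 8·2 = 64, so E = 32, V = 2E/4 = 16, F = 16 + 2 = 18.

2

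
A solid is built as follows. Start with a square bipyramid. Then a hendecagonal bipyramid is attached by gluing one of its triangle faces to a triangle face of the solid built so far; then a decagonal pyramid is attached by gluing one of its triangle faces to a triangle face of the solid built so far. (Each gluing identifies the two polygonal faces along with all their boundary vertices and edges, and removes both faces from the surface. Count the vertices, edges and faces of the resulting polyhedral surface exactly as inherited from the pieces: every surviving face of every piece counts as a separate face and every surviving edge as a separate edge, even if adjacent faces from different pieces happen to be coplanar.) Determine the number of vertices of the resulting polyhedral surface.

A square bipyramid: V=6, E=12, F=8.
Attach a hendecagonal bipyramid (V=13, E=33, F=22) along a 3-gon: merge 3 vertices and 3 edges, delete both glued faces → V=16, E=42, F=28.
Attach a decagonal pyramid (V=11, E=20, F=11) along a 3-gon: merge 3 vertices and 3 edges, delete both glued faces → V=24, E=59, F=37.
Check: V − E + F = 24 − 59 + 37 = 2.

24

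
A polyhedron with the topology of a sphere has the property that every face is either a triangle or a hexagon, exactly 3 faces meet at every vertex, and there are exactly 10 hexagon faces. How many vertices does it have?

24

Let x be the number of triangles; then F = 10 + x.
Edge–face incidences: 2E = 6·10 + 3·x = 60 + 3x.
Every vertex has degree 3, so 3V = 2E.
Euler: V − E + F = 2 ⇒ (2E)/3 − E + (10 + x) = 2.
Multiply by 6: 2·(2E) − 3·(2E) + 6·(10 + x) = 12, i.e. 60 + 6x − (60 + 3x) = 12.
Collecting terms: 3x = 12, so x = 4.
Then 2E = 60 + 3·4 = 72, so E = 36, V = 2E/3 = 24, F = 10 + 4 = 14.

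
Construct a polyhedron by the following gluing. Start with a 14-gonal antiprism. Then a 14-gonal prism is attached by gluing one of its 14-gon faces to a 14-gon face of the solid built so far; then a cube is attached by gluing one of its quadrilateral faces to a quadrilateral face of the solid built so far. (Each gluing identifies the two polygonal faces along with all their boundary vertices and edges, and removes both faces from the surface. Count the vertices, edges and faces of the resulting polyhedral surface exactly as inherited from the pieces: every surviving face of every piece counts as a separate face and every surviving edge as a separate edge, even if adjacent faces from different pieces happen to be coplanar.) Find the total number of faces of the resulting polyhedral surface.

A 14-gonal antiprism: V=28, E=56, F=30.
Attach a 14-gonal prism (V=28, E=42, F=16) along a 14-gon: merge 14 vertices and 14 edges, delete both glued faces → V=42, E=84, F=44.
Attach a cube (V=8, E=12, F=6) along a 4-gon: merge 4 vertices and 4 edges, delete both glued faces → V=46, E=92, F=48.
Check: V − E + F = 46 − 92 + 48 = 2.

48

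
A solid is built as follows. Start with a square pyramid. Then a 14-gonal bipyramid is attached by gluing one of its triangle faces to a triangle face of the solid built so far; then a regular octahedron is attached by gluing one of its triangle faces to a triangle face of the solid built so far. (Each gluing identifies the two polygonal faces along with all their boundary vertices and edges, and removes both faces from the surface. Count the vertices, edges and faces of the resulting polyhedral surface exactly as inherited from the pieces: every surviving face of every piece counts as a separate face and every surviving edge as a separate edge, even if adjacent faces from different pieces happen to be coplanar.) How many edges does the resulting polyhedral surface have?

56

A square pyramid: V=5, E=8, F=5.
Attach a 14-gonal bipyramid (V=16, E=42, F=28) along a 3-gon: merge 3 vertices and 3 edges, delete both glued faces → V=18, E=47, F=31.
Attach a regular octahedron (V=6, E=12, F=8) along a 3-gon: merge 3 vertices and 3 edges, delete both glued faces → V=21, E=56, F=37.
Check: V − E + F = 21 − 56 + 37 = 2.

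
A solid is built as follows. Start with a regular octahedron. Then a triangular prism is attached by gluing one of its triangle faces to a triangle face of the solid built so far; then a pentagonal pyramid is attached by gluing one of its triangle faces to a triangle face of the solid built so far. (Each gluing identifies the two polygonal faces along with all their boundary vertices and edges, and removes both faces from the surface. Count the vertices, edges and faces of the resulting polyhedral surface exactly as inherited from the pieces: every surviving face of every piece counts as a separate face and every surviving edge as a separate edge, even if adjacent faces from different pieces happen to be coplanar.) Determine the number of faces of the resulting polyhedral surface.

A regular octahedron: V=6, E=12, F=8.
Attach a triangular prism (V=6, E=9, F=5) along a 3-gon: merge 3 vertices and 3 edges, delete both glued faces → V=9, E=18, F=11.
Attach a pentagonal pyramid (V=6, E=10, F=6) along a 3-gon: merge 3 vertices and 3 edges, delete both glued faces → V=12, E=25, F=15.
Check: V − E + F = 12 − 25 + 15 = 2.

15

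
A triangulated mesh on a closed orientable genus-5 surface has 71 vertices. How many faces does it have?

χ = 2 − 2·5 = -8, and every face is a triangle so 3F = 2E.
V − E + F = -8 with E = 3F/2 gives 71 − (3/2 − 1)·F = -8, so F = 158 and E = 237.

158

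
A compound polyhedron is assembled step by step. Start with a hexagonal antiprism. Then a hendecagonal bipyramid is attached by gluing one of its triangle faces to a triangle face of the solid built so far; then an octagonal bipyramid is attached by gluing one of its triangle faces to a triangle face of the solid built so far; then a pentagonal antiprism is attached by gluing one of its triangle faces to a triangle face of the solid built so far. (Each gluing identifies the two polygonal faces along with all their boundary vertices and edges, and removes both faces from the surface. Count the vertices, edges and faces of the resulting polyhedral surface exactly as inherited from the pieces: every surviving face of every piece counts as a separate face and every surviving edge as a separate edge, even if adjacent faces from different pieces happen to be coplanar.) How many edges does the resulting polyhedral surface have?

92

A hexagonal antiprism: V=12, E=24, F=14.
Attach a hendecagonal bipyramid (V=13, E=33, F=22) along a 3-gon: merge 3 vertices and 3 edges, delete both glued faces → V=22, E=54, F=34.
Attach an octagonal bipyramid (V=10, E=24, F=16) along a 3-gon: merge 3 vertices and 3 edges, delete both glued faces → V=29, E=75, F=48.
Attach a pentagonal antiprism (V=10, E=20, F=12) along a 3-gon: merge 3 vertices and 3 edges, delete both glued faces → V=36, E=92, F=58.
Check: V − E + F = 36 − 92 + 58 = 2.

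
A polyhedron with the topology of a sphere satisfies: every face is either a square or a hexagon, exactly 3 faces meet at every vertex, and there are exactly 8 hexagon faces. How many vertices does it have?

Let x be the number of squares; then F = 8 + x.
Edge–face incidences: 2E = 6·8 + 4·x = 48 + 4x.
Every vertex has degree 3, so 3V = 2E.
Euler: V − E + F = 2 ⇒ (2E)/3 − E + (8 + x) = 2.
Multiply by 6: 2·(2E) − 3·(2E) + 6·(8 + x) = 12, i.e. 48 + 6x − (48 + 4x) = 12.
Collecting terms: 2x = 12, so x = 6.
Then 2E = 48 + 4·6 = 72, so E = 36, V = 2E/3 = 24, F = 8 + 6 = 14.

24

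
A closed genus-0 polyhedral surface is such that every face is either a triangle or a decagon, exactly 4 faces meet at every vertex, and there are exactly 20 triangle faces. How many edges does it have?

Let x be the number of decagons; then F = 20 + x.
Edge–face incidences: 2E = 3·20 + 10·x = 60 + 10x.
Every vertex has degree 4, so 4V = 2E.
Euler: V − E + F = 2 ⇒ (2E)/4 − E + (20 + x) = 2.
Multiply by 8: 2·(2E) − 4·(2E) + 8·(20 + x) = 16, i.e. 160 + 8x − 2·(60 + 10x) = 16.
Collecting terms: −12x + 40 = 16, so −12x = −24, so x = 2.
Then 2E = 60 + 10·2 = 80, so E = 40, V = 2E/4 = 20, F = 20 + 2 = 22.

40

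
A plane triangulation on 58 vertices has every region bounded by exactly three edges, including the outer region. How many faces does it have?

112

In a plane triangulation 3F = 2E and V − E + F = 2, so F = 2V − 4 = 2·58 − 4 = 112.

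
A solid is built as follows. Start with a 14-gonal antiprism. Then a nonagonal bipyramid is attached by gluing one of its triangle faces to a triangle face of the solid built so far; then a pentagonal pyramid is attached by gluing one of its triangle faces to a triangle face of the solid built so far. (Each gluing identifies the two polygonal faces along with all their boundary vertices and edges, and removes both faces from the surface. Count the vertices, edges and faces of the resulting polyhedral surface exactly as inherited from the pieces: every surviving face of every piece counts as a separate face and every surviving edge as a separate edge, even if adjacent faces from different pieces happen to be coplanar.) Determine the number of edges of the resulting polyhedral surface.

A 14-gonal antiprism: V=28, E=56, F=30.
Attach a nonagonal bipyramid (V=11, E=27, F=18) along a 3-gon: merge 3 vertices and 3 edges, delete both glued faces → V=36, E=80, F=46.
Attach a pentagonal pyramid (V=6, E=10, F=6) along a 3-gon: merge 3 vertices and 3 edges, delete both glued faces → V=39, E=87, F=50.
Check: V − E + F = 39 − 87 + 50 = 2.

87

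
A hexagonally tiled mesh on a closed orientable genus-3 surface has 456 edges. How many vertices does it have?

300

χ = 2 − 2·3 = -4, and every face is a hexagon so 6F = 2E.
F = 2E/6 = 152. Then V = -4 + E − F = -4 + 456 − 152 = 300.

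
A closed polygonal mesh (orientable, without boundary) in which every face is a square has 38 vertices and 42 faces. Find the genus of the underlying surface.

3

Every face is a square, so 2E = 4·42 = 168, giving E = 84.
χ = V − E + F = 38 − 84 + 42 = -4.
For a closed orientable surface χ = 2 − 2g, so g = (2 − (-4))/2 = 3.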